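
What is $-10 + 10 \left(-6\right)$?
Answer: $-70$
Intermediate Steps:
$-10 + 10 \left(-6\right) = -10 - 60 = -70$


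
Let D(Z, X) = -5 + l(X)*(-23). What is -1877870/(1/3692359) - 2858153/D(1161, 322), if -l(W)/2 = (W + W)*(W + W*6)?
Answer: -462985107963743525183/66772491 ≈ -6.9338e+12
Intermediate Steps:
l(W) = -28*W² (l(W) = -2*(W + W)*(W + W*6) = -2*2*W*(W + 6*W) = -2*2*W*7*W = -28*W²)
D(Z, X) = -5 + 644*X² (D(Z, X) = -5 - 28*X²*(-23) = -5 + 644*X²)
-1877870/(1/3692359) - 2858153/D(1161, 322) = -1877870/(1/3692359) - 2858153/(-5 + 644*322²) = -1877870/1/3692359 - 2858153/(-5 + 644*103684) = -1877870*3692359 - 2858153/(-5 + 66772496) = -6933770195330 - 2858153/66772491 = -462985107963743525183/66772491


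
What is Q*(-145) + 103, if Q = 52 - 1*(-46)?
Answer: -14107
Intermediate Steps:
Q = 98 (Q = 52 + 46 = 98)
Q*(-145) + 103 = 98*(-145) + 103 = -14210 + 103 = -14107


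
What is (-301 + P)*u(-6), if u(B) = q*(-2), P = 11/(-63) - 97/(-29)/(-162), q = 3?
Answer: 9905107/5481 ≈ 1807.2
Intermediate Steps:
P = -6421/32886 (P = 11*(-1/63) - 97*(-1/29)*(-1/162) = -11/63 + (97/29)*(-1/162) = -11/63 - 97/4698 = -6421/32886 ≈ -0.19525)
u(B) = -6 (u(B) = 3*(-2) = -6)
(-301 + P)*u(-6) = (-301 - 6421/32886)*(-6) = -9905107/32886*(-6) = 9905107/5481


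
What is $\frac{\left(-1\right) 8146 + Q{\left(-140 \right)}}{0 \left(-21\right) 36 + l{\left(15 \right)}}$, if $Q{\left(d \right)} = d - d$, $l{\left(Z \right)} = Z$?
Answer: $- \frac{8146}{15} \approx -543.07$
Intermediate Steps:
$Q{\left(d \right)} = 0$
$\frac{\left(-1\right) 8146 + Q{\left(-140 \right)}}{0 \left(-21\right) 36 + l{\left(15 \right)}} = \frac{\left(-1\right) 8146 + 0}{0 \left(-21\right) 36 + 15} = \frac{-8146 + 0}{0 \cdot 36 + 15} = - \frac{8146}{0 + 15} = - \frac{8146}{15}$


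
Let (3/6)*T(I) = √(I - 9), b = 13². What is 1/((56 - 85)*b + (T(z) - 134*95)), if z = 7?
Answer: -17631/310852169 - 2*I*√2/310852169 ≈ -5.6718e-5 - 9.0989e-9*I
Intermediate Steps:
b = 169
T(I) = 2*√(-9 + I) (T(I) = 2*√(I - 9) = 2*√(-9 + I))
1/((56 - 85)*b + (T(z) - 134*95)) = 1/((56 - 85)*169 + (2*√(-9 + 7) - 134*95)) = 1/(-29*169 + (2*√(-2) - 12730)) = 1/(-4901 + (2*(I*√2) - 12730)) = 1/(-4901 + (2*I*√2 - 12730)) = 1/(-4901 + (-12730 + 2*I*√2)) = 1/(-17631 + 2*I*√2)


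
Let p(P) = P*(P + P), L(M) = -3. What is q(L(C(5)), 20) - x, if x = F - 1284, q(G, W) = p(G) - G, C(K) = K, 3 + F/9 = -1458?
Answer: 14454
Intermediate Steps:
F = -13149 (F = -27 + 9*(-1458) = -27 - 13122 = -13149)
p(P) = 2*P² (p(P) = P*(2*P) = 2*P²)
q(G, W) = -G + 2*G² (q(G, W) = 2*G² - G = -G + 2*G²)
x = -14433 (x = -13149 - 1284 = -14433)
q(L(C(5)), 20) - x = -3*(-1 + 2*(-3)) - 1*(-14433) = -3*(-1 - 6) + 14433 = -3*(-7) + 14433 = 21 + 14433 = 14454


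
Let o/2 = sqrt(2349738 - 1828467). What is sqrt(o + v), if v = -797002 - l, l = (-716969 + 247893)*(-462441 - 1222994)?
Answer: sqrt(-790597905062 + 6*sqrt(57919)) ≈ 8.8916e+5*I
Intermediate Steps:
l = 790597108060 (l = -469076*(-1685435) = 790597108060)
o = 6*sqrt(57919) (o = 2*sqrt(2349738 - 1828467) = 2*sqrt(521271) = 2*(3*sqrt(57919)) = 6*sqrt(57919) ≈ 1444.0)
v = -790597905062 (v = -797002 - 1*790597108060 = -797002 - 790597108060 = -790597905062)
sqrt(o + v) = sqrt(6*sqrt(57919) - 790597905062) = sqrt(-790597905062 + 6*sqrt(57919))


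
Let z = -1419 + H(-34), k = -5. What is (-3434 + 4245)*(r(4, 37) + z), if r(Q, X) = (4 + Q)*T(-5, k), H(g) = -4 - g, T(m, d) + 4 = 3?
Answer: -1132967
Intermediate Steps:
T(m, d) = -1 (T(m, d) = -4 + 3 = -1)
z = -1389 (z = -1419 + (-4 - 1*(-34)) = -1419 + (-4 + 34) = -1419 + 30 = -1389)
r(Q, X) = -4 - Q (r(Q, X) = (4 + Q)*(-1) = -4 - Q)
(-3434 + 4245)*(r(4, 37) + z) = (-3434 + 4245)*((-4 - 1*4) - 1389) = 811*((-4 - 4) - 1389) = 811*(-8 - 1389) = 811*(-1397) = -1132967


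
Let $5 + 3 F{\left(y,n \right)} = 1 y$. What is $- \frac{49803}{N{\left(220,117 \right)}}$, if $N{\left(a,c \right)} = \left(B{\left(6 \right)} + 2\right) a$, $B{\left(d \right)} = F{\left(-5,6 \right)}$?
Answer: $\frac{149409}{880} \approx 169.78$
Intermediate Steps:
$F{\left(y,n \right)} = - \frac{5}{3} + \frac{y}{3}$ ($F{\left(y,n \right)} = - \frac{5}{3} + \frac{1 y}{3} = - \frac{5}{3} + \frac{y}{3}$)
$B{\left(d \right)} = - \frac{10}{3}$ ($B{\left(d \right)} = - \frac{5}{3} + \frac{1}{3} \left(-5\right) = - \frac{5}{3} - \frac{5}{3} = - \frac{10}{3}$)
$N{\left(a,c \right)} = - \frac{4 a}{3}$ ($N{\left(a,c \right)} = \left(- \frac{10}{3} + 2\right) a = - \frac{4 a}{3}$)
$- \frac{49803}{N{\left(220,117 \right)}} = - \frac{49803}{\left(- \frac{4}{3}\right) 220} = - \frac{49803}{- \frac{880}{3}} = \left(-49803\right) \left(- \frac{3}{880}\right) = \frac{149409}{880}$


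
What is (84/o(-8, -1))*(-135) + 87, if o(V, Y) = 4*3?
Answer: -858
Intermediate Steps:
o(V, Y) = 12
(84/o(-8, -1))*(-135) + 87 = (84/12)*(-135) + 87 = (84*(1/12))*(-135) + 87 = 7*(-135) + 87 = -945 + 87 = -858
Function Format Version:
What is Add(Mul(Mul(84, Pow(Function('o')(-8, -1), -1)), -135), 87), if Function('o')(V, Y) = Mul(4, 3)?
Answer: -858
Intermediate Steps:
Function('o')(V, Y) = 12
Add(Mul(Mul(84, Pow(Function('o')(-8, -1), -1)), -135), 87) = Add(Mul(Mul(84, Pow(12, -1)), -135), 87) = Add(Mul(Mul(84, Rational(1, 12)), -135), 87) = Add(Mul(7, -135), 87) = Add(-945, 87) = -858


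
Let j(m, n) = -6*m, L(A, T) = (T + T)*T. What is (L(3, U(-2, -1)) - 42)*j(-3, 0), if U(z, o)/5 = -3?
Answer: 7344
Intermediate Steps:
U(z, o) = -15 (U(z, o) = 5*(-3) = -15)
L(A, T) = 2*T² (L(A, T) = (2*T)*T = 2*T²)
(L(3, U(-2, -1)) - 42)*j(-3, 0) = (2*(-15)² - 42)*(-6*(-3)) = (2*225 - 42)*18 = (450 - 42)*18 = 408*18 = 7344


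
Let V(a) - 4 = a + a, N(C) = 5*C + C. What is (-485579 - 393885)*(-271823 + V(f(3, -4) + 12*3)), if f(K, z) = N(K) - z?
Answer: 238953007192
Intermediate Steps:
N(C) = 6*C
f(K, z) = -z + 6*K (f(K, z) = 6*K - z = -z + 6*K)
V(a) = 4 + 2*a (V(a) = 4 + (a + a) = 4 + 2*a)
(-485579 - 393885)*(-271823 + V(f(3, -4) + 12*3)) = (-485579 - 393885)*(-271823 + (4 + 2*((-1*(-4) + 6*3) + 12*3))) = -879464*(-271823 + (4 + 2*((4 + 18) + 36))) = -879464*(-271823 + (4 + 2*(22 + 36))) = -879464*(-271823 + (4 + 2*58)) = -879464*(-271823 + (4 + 116)) = -879464*(-271823 + 120) = -879464*(-271703) = 238953007192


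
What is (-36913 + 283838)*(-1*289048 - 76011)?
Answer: -90142193575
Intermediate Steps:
(-36913 + 283838)*(-1*289048 - 76011) = 246925*(-289048 - 76011) = 246925*(-365059) = -90142193575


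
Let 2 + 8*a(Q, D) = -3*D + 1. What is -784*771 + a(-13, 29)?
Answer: -604475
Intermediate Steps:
a(Q, D) = -⅛ - 3*D/8 (a(Q, D) = -¼ + (-3*D + 1)/8 = -¼ + (1 - 3*D)/8 = -¼ + (⅛ - 3*D/8) = -⅛ - 3*D/8)
-784*771 + a(-13, 29) = -784*771 + (-⅛ - 3/8*29) = -604464 + (-⅛ - 87/8) = -604464 - 11 = -604475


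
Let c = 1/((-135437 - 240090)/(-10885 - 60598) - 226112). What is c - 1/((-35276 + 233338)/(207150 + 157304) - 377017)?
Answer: -1965769898315761/1110425239579231248132 ≈ -1.7703e-6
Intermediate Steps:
c = -71483/16162788569 (c = 1/(-375527/(-71483) - 226112) = 1/(-375527*(-1/71483) - 226112) = 1/(375527/71483 - 226112) = 1/(-16162788569/71483) = -71483/16162788569 ≈ -4.4227e-6)
c - 1/((-35276 + 233338)/(207150 + 157304) - 377017) = -71483/16162788569 - 1/((-35276 + 233338)/(207150 + 157304) - 377017) = -71483/16162788569 - 1/(198062/364454 - 377017) = -71483/16162788569 - 1/(198062*(1/364454) - 377017) = -71483/16162788569 - 1/(99031/182227 - 377017) = -71483/16162788569 - 1/(-68702577828/182227) = -71483/16162788569 - 1*(-182227/68702577828) = -71483/16162788569 + 182227/68702577828 = -1965769898315761/1110425239579231248132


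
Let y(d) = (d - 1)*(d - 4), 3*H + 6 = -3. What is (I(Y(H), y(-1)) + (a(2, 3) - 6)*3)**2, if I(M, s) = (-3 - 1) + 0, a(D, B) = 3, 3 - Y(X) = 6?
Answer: 169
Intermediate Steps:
H = -3 (H = -2 + (1/3)*(-3) = -2 - 1 = -3)
y(d) = (-1 + d)*(-4 + d)
Y(X) = -3 (Y(X) = 3 - 1*6 = 3 - 6 = -3)
I(M, s) = -4 (I(M, s) = -4 + 0 = -4)
(I(Y(H), y(-1)) + (a(2, 3) - 6)*3)**2 = (-4 + (3 - 6)*3)**2 = (-4 - 3*3)**2 = (-4 - 9)**2 = (-13)**2 = 169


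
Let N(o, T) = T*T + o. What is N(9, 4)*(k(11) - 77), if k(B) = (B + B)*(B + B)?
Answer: 10175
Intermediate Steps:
N(o, T) = o + T² (N(o, T) = T² + o = o + T²)
k(B) = 4*B² (k(B) = (2*B)*(2*B) = 4*B²)
N(9, 4)*(k(11) - 77) = (9 + 4²)*(4*11² - 77) = (9 + 16)*(4*121 - 77) = 25*(484 - 77) = 25*407 = 10175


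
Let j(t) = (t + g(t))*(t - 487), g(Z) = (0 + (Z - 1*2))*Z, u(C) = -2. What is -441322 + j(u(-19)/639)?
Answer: -115148863743308/260917119 ≈ -4.4132e+5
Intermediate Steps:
g(Z) = Z*(-2 + Z) (g(Z) = (0 + (Z - 2))*Z = (0 + (-2 + Z))*Z = (-2 + Z)*Z = Z*(-2 + Z))
j(t) = (-487 + t)*(t + t*(-2 + t)) (j(t) = (t + t*(-2 + t))*(t - 487) = (t + t*(-2 + t))*(-487 + t) = (-487 + t)*(t + t*(-2 + t)))
-441322 + j(u(-19)/639) = -441322 + (-2/639)*(487 + (-2/639)**2 - (-976)/639) = -441322 + (-2*1/639)*(487 + (-2*1/639)**2 - (-976)/639) = -441322 - 2*(487 + (-2/639)**2 - 488*(-2/639))/639 = -441322 - 2*(487 + 4/408321 + 976/639)/639 = -441322 - 2/639*199475995/408321 = -441322 - 398951990/260917119 = -115148863743308/260917119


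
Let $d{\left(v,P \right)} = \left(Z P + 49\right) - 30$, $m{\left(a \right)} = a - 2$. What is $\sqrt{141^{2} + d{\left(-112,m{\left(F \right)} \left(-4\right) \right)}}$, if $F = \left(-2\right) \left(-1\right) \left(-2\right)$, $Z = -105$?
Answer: $2 \sqrt{4345} \approx 131.83$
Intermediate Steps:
$F = -4$ ($F = 2 \left(-2\right) = -4$)
$m{\left(a \right)} = -2 + a$
$d{\left(v,P \right)} = 19 - 105 P$ ($d{\left(v,P \right)} = \left(- 105 P + 49\right) - 30 = \left(49 - 105 P\right) - 30 = 19 - 105 P$)
$\sqrt{141^{2} + d{\left(-112,m{\left(F \right)} \left(-4\right) \right)}} = \sqrt{141^{2} + \left(19 - 105 \left(-2 - 4\right) \left(-4\right)\right)} = \sqrt{19881 + \left(19 - 105 \left(\left(-6\right) \left(-4\right)\right)\right)} = \sqrt{19881 + \left(19 - 2520\right)} = \sqrt{19881 - 2501} = \sqrt{17380} = 2 \sqrt{4345}$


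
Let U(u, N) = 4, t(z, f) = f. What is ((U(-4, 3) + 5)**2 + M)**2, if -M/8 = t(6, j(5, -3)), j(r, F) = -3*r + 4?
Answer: 28561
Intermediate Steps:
j(r, F) = 4 - 3*r
M = 88 (M = -8*(4 - 3*5) = -8*(4 - 15) = -8*(-11) = 88)
((U(-4, 3) + 5)**2 + M)**2 = ((4 + 5)**2 + 88)**2 = (9**2 + 88)**2 = (81 + 88)**2 = 169**2 = 28561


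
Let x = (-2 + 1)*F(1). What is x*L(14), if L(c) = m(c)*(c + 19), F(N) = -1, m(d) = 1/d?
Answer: 33/14 ≈ 2.3571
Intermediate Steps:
x = 1 (x = (-2 + 1)*(-1) = -1*(-1) = 1)
L(c) = (19 + c)/c (L(c) = (c + 19)/c = (19 + c)/c)
x*L(14) = 1*((19 + 14)/14) = 1*((1/14)*33) = 1*(33/14) = 33/14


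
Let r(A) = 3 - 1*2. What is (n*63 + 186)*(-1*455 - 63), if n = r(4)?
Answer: -128982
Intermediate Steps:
r(A) = 1 (r(A) = 3 - 2 = 1)
n = 1
(n*63 + 186)*(-1*455 - 63) = (1*63 + 186)*(-1*455 - 63) = (63 + 186)*(-455 - 63) = 249*(-518) = -128982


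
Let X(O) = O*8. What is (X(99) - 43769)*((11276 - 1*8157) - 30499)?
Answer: 1176710260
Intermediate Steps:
X(O) = 8*O
(X(99) - 43769)*((11276 - 1*8157) - 30499) = (8*99 - 43769)*((11276 - 1*8157) - 30499) = (792 - 43769)*((11276 - 8157) - 30499) = -42977*(3119 - 30499) = -42977*(-27380) = 1176710260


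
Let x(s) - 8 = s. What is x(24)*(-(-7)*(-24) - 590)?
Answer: -24256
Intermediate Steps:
x(s) = 8 + s
x(24)*(-(-7)*(-24) - 590) = (8 + 24)*(-(-7)*(-24) - 590) = 32*(-1*168 - 590) = 32*(-168 - 590) = 32*(-758) = -24256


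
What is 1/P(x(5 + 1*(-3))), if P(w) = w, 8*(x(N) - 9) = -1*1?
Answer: 8/71 ≈ 0.11268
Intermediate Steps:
x(N) = 71/8 (x(N) = 9 + (-1*1)/8 = 9 + (⅛)*(-1) = 9 - ⅛ = 71/8)
1/P(x(5 + 1*(-3))) = 1/(71/8) = 8/71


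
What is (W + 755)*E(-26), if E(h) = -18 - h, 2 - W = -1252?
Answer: 16072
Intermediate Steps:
W = 1254 (W = 2 - 1*(-1252) = 2 + 1252 = 1254)
(W + 755)*E(-26) = (1254 + 755)*(-18 - 1*(-26)) = 2009*(-18 + 26) = 2009*8 = 16072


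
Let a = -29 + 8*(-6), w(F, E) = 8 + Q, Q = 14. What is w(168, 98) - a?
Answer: 99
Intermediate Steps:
w(F, E) = 22 (w(F, E) = 8 + 14 = 22)
a = -77 (a = -29 - 48 = -77)
w(168, 98) - a = 22 - 1*(-77) = 22 + 77 = 99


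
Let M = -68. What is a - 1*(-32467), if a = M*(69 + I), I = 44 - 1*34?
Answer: 27095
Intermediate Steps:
I = 10 (I = 44 - 34 = 10)
a = -5372 (a = -68*(69 + 10) = -68*79 = -5372)
a - 1*(-32467) = -5372 - 1*(-32467) = -5372 + 32467 = 27095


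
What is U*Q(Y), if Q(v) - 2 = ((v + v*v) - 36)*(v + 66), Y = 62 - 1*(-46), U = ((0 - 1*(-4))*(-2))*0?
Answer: 0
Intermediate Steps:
U = 0 (U = ((0 + 4)*(-2))*0 = (4*(-2))*0 = -8*0 = 0)
Y = 108 (Y = 62 + 46 = 108)
Q(v) = 2 + (66 + v)*(-36 + v + v²) (Q(v) = 2 + ((v + v*v) - 36)*(v + 66) = 2 + ((v + v²) - 36)*(66 + v) = 2 + (-36 + v + v²)*(66 + v) = 2 + (66 + v)*(-36 + v + v²))
U*Q(Y) = 0*(-2374 + 108³ + 30*108 + 67*108²) = 0*(-2374 + 1259712 + 3240 + 67*11664) = 0*(-2374 + 1259712 + 3240 + 781488) = 0*2042066 = 0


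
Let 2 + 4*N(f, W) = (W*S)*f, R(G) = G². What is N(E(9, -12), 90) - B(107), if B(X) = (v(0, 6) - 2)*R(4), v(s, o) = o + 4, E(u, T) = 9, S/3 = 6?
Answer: 7033/2 ≈ 3516.5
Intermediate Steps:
S = 18 (S = 3*6 = 18)
v(s, o) = 4 + o
N(f, W) = -½ + 9*W*f/2 (N(f, W) = -½ + ((W*18)*f)/4 = -½ + ((18*W)*f)/4 = -½ + (18*W*f)/4 = -½ + 9*W*f/2)
B(X) = 128 (B(X) = ((4 + 6) - 2)*4² = (10 - 2)*16 = 8*16 = 128)
N(E(9, -12), 90) - B(107) = (-½ + (9/2)*90*9) - 1*128 = (-½ + 3645) - 128 = 7289/2 - 128 = 7033/2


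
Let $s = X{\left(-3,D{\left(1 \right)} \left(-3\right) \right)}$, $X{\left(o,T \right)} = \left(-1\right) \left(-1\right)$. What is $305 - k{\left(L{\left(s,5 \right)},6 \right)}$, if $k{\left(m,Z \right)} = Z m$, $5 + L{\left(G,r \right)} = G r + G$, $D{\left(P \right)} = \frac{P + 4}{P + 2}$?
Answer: $299$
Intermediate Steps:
$D{\left(P \right)} = \frac{4 + P}{2 + P}$
$X{\left(o,T \right)} = 1$
$s = 1$
$L{\left(G,r \right)} = -5 + G + G r$ ($L{\left(G,r \right)} = -5 + \left(G r + G\right) = -5 + \left(G + G r\right) = -5 + G + G r$)
$305 - k{\left(L{\left(s,5 \right)},6 \right)} = 305 - 6 \left(-5 + 1 + 1 \cdot 5\right) = 305 - 6 \left(-5 + 1 + 5\right) = 305 - 6 \cdot 1 = 305 - 6 = 299$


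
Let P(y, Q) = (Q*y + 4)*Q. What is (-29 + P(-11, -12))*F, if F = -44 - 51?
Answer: 157795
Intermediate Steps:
P(y, Q) = Q*(4 + Q*y) (P(y, Q) = (4 + Q*y)*Q = Q*(4 + Q*y))
F = -95
(-29 + P(-11, -12))*F = (-29 - 12*(4 - 12*(-11)))*(-95) = (-29 - 12*(4 + 132))*(-95) = (-29 - 12*136)*(-95) = (-29 - 1632)*(-95) = -1661*(-95) = 157795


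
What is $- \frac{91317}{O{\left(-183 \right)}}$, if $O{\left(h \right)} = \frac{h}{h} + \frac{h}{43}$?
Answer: $\frac{3926631}{140} \approx 28047.0$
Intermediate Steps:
$O{\left(h \right)} = 1 + \frac{h}{43}$ ($O{\left(h \right)} = 1 + h \frac{1}{43} = 1 + \frac{h}{43}$)
$- \frac{91317}{O{\left(-183 \right)}} = - \frac{91317}{1 + \frac{1}{43} \left(-183\right)} = - \frac{91317}{1 - \frac{183}{43}} = - \frac{91317}{- \frac{140}{43}} = \left(-91317\right) \left(- \frac{43}{140}\right) = \frac{3926631}{140}$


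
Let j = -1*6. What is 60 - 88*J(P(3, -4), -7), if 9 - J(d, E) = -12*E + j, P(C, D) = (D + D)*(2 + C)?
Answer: 6132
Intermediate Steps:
j = -6
P(C, D) = 2*D*(2 + C) (P(C, D) = (2*D)*(2 + C) = 2*D*(2 + C))
J(d, E) = 15 + 12*E (J(d, E) = 9 - (-12*E - 6) = 9 - (-6 - 12*E) = 9 + (6 + 12*E) = 15 + 12*E)
60 - 88*J(P(3, -4), -7) = 60 - 88*(15 + 12*(-7)) = 60 - 88*(15 - 84) = 60 - 88*(-69) = 60 + 6072 = 6132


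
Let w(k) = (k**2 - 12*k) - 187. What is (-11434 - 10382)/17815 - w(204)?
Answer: -694468331/17815 ≈ -38982.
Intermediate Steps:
w(k) = -187 + k**2 - 12*k
(-11434 - 10382)/17815 - w(204) = (-11434 - 10382)/17815 - (-187 + 204**2 - 12*204) = -21816*1/17815 - (-187 + 41616 - 2448) = -21816/17815 - 1*38981 = -21816/17815 - 38981 = -694468331/17815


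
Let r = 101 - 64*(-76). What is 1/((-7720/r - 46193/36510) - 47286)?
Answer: -4028270/190492135341 ≈ -2.1147e-5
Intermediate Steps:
r = 4965 (r = 101 + 4864 = 4965)
1/((-7720/r - 46193/36510) - 47286) = 1/((-7720/4965 - 46193/36510) - 47286) = 1/((-7720*1/4965 - 46193*1/36510) - 47286) = 1/((-1544/993 - 46193/36510) - 47286) = 1/(-11360121/4028270 - 47286) = 1/(-190492135341/4028270) = -4028270/190492135341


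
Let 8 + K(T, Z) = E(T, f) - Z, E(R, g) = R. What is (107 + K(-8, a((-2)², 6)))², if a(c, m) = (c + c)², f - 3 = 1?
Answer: 729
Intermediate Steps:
f = 4 (f = 3 + 1 = 4)
a(c, m) = 4*c² (a(c, m) = (2*c)² = 4*c²)
K(T, Z) = -8 + T - Z (K(T, Z) = -8 + (T - Z) = -8 + T - Z)
(107 + K(-8, a((-2)², 6)))² = (107 + (-8 - 8 - 4*((-2)²)²))² = (107 + (-8 - 8 - 4*4²))² = (107 + (-8 - 8 - 4*16))² = (107 + (-8 - 8 - 1*64))² = (107 + (-8 - 8 - 64))² = (107 - 80)² = 27² = 729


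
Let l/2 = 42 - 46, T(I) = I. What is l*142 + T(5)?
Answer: -1131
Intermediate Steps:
l = -8 (l = 2*(42 - 46) = 2*(-4) = -8)
l*142 + T(5) = -8*142 + 5 = -1136 + 5 = -1131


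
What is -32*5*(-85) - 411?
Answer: 13189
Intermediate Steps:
-32*5*(-85) - 411 = -160*(-85) - 411 = 13600 - 411 = 13189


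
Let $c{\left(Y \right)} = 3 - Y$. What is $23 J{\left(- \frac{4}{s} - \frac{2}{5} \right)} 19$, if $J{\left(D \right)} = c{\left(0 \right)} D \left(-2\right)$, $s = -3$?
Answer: $- \frac{12236}{5} \approx -2447.2$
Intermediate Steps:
$J{\left(D \right)} = - 6 D$ ($J{\left(D \right)} = \left(3 - 0\right) D \left(-2\right) = \left(3 + 0\right) D \left(-2\right) = 3 D \left(-2\right) = - 6 D$)
$23 J{\left(- \frac{4}{s} - \frac{2}{5} \right)} 19 = 23 \left(- 6 \left(- \frac{4}{-3} - \frac{2}{5}\right)\right) 19 = 23 \left(- 6 \left(\left(-4\right) \left(- \frac{1}{3}\right) - \frac{2}{5}\right)\right) 19 = 23 \left(- 6 \left(\frac{4}{3} - \frac{2}{5}\right)\right) 19 = 23 \left(\left(-6\right) \frac{14}{15}\right) 19 = 23 \left(- \frac{28}{5}\right) 19 = \left(- \frac{644}{5}\right) 19 = - \frac{12236}{5}$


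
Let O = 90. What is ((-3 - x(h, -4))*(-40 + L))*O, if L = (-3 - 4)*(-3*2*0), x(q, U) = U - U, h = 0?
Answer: 10800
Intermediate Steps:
x(q, U) = 0
L = 0 (L = -(-42)*0 = -7*0 = 0)
((-3 - x(h, -4))*(-40 + L))*O = ((-3 - 1*0)*(-40 + 0))*90 = ((-3 + 0)*(-40))*90 = -3*(-40)*90 = 120*90 = 10800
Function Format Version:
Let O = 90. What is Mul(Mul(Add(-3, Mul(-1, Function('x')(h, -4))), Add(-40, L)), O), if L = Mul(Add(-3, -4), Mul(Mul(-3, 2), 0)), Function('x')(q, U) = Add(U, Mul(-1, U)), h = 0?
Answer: 10800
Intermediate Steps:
Function('x')(q, U) = 0
L = 0 (L = Mul(-7, Mul(-6, 0)) = Mul(-7, 0) = 0)
Mul(Mul(Add(-3, Mul(-1, Function('x')(h, -4))), Add(-40, L)), O) = Mul(Mul(Add(-3, Mul(-1, 0)), Add(-40, 0)), 90) = Mul(Mul(Add(-3, 0), -40), 90) = Mul(Mul(-3, -40), 90) = Mul(120, 90) = 10800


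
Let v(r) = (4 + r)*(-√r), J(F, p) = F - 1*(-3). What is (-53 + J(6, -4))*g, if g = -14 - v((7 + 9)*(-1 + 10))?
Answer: -77528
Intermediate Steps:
J(F, p) = 3 + F (J(F, p) = F + 3 = 3 + F)
v(r) = -√r*(4 + r)
g = 1762 (g = -14 - √((7 + 9)*(-1 + 10))*(-4 - (7 + 9)*(-1 + 10)) = -14 - √(16*9)*(-4 - 16*9) = -14 - √144*(-4 - 1*144) = -14 - 12*(-4 - 144) = -14 - 12*(-148) = -14 - 1*(-1776) = -14 + 1776 = 1762)
(-53 + J(6, -4))*g = (-53 + (3 + 6))*1762 = (-53 + 9)*1762 = -44*1762 = -77528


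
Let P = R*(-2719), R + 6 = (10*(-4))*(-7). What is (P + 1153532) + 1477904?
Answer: 1886430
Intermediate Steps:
R = 274 (R = -6 + (10*(-4))*(-7) = -6 - 40*(-7) = -6 + 280 = 274)
P = -745006 (P = 274*(-2719) = -745006)
(P + 1153532) + 1477904 = (-745006 + 1153532) + 1477904 = 408526 + 1477904 = 1886430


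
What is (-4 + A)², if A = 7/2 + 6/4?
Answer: 1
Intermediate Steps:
A = 5 (A = 7*(½) + 6*(¼) = 7/2 + 3/2 = 5)
(-4 + A)² = (-4 + 5)² = 1² = 1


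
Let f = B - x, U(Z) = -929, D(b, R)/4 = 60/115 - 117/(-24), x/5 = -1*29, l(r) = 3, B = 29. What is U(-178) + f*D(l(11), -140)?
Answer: 65024/23 ≈ 2827.1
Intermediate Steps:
x = -145 (x = 5*(-1*29) = 5*(-29) = -145)
D(b, R) = 993/46 (D(b, R) = 4*(60/115 - 117/(-24)) = 4*(60*(1/115) - 117*(-1/24)) = 4*(12/23 + 39/8) = 4*(993/184) = 993/46)
f = 174 (f = 29 - 1*(-145) = 29 + 145 = 174)
U(-178) + f*D(l(11), -140) = -929 + 174*(993/46) = -929 + 86391/23 = 65024/23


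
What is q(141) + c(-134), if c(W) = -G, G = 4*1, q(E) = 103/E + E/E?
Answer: -320/141 ≈ -2.2695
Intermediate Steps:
q(E) = 1 + 103/E (q(E) = 103/E + 1 = 1 + 103/E)
G = 4
c(W) = -4 (c(W) = -1*4 = -4)
q(141) + c(-134) = (103 + 141)/141 - 4 = (1/141)*244 - 4 = 244/141 - 4 = -320/141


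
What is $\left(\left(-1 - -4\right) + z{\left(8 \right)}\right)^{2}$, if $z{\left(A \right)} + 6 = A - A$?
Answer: $9$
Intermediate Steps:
$z{\left(A \right)} = -6$ ($z{\left(A \right)} = -6 + \left(A - A\right) = -6 + 0 = -6$)
$\left(\left(-1 - -4\right) + z{\left(8 \right)}\right)^{2} = \left(\left(-1 - -4\right) - 6\right)^{2} = \left(\left(-1 + 4\right) - 6\right)^{2} = \left(3 - 6\right)^{2} = \left(-3\right)^{2} = 9$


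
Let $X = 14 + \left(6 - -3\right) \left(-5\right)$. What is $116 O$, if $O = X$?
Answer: $-3596$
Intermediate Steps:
$X = -31$ ($X = 14 + \left(6 + 3\right) \left(-5\right) = 14 + 9 \left(-5\right) = 14 - 45 = -31$)
$O = -31$
$116 O = 116 \left(-31\right) = -3596$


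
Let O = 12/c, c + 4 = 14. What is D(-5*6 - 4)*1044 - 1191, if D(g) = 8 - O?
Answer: 29541/5 ≈ 5908.2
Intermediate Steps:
c = 10 (c = -4 + 14 = 10)
O = 6/5 (O = 12/10 = 12*(1/10) = 6/5 ≈ 1.2000)
D(g) = 34/5 (D(g) = 8 - 1*6/5 = 8 - 6/5 = 34/5)
D(-5*6 - 4)*1044 - 1191 = (34/5)*1044 - 1191 = 35496/5 - 1191 = 29541/5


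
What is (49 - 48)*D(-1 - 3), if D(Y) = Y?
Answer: -4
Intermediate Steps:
(49 - 48)*D(-1 - 3) = (49 - 48)*(-1 - 3) = 1*(-4) = -4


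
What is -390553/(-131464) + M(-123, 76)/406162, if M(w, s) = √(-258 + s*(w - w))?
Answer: 390553/131464 + I*√258/406162 ≈ 2.9708 + 3.9547e-5*I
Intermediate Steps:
M(w, s) = I*√258 (M(w, s) = √(-258 + s*0) = √(-258 + 0) = √(-258) = I*√258)
-390553/(-131464) + M(-123, 76)/406162 = -390553/(-131464) + (I*√258)/406162 = -390553*(-1/131464) + (I*√258)*(1/406162) = 390553/131464 + I*√258/406162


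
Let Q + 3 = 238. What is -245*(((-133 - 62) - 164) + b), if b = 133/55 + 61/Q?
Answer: 45133557/517 ≈ 87299.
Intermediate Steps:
Q = 235 (Q = -3 + 238 = 235)
b = 6922/2585 (b = 133/55 + 61/235 = 6922/2585 ≈ 2.6778)
-245*(((-133 - 62) - 164) + b) = -245*(((-133 - 62) - 164) + 6922/2585) = -245*((-195 - 164) + 6922/2585) = -245*(-359 + 6922/2585) = -245*(-921093/2585) = 45133557/517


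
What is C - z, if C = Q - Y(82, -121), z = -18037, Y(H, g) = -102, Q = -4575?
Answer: 13564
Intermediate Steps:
C = -4473 (C = -4575 - 1*(-102) = -4575 + 102 = -4473)
C - z = -4473 - 1*(-18037) = -4473 + 18037 = 13564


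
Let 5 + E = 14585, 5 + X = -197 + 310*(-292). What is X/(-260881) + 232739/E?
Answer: 62039909819/3803644980 ≈ 16.311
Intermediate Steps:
X = -90722 (X = -5 + (-197 + 310*(-292)) = -5 + (-197 - 90520) = -5 - 90717 = -90722)
E = 14580 (E = -5 + 14585 = 14580)
X/(-260881) + 232739/E = -90722/(-260881) + 232739/14580 = -90722*(-1/260881) + 232739*(1/14580) = 90722/260881 + 232739/14580 = 62039909819/3803644980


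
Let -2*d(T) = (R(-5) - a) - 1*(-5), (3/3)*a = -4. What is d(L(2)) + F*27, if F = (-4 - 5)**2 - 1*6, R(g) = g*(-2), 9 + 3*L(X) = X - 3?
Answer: 4031/2 ≈ 2015.5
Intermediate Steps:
a = -4
L(X) = -4 + X/3 (L(X) = -3 + (X - 3)/3 = -3 + (-3 + X)/3 = -3 + (-1 + X/3) = -4 + X/3)
R(g) = -2*g
F = 75 (F = (-9)**2 - 6 = 81 - 6 = 75)
d(T) = -19/2 (d(T) = -((-2*(-5) - 1*(-4)) - 1*(-5))/2 = -((10 + 4) + 5)/2 = -(14 + 5)/2 = -1/2*19 = -19/2)
d(L(2)) + F*27 = -19/2 + 75*27 = -19/2 + 2025 = 4031/2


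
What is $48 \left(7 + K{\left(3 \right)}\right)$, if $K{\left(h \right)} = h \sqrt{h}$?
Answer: $336 + 144 \sqrt{3} \approx 585.42$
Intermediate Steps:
$K{\left(h \right)} = h^{\frac{3}{2}}$
$48 \left(7 + K{\left(3 \right)}\right) = 48 \left(7 + 3^{\frac{3}{2}}\right) = 48 \left(7 + 3 \sqrt{3}\right) = 336 + 144 \sqrt{3}$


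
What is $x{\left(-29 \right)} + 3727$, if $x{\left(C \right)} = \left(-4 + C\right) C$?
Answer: $4684$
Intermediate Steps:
$x{\left(C \right)} = C \left(-4 + C\right)$
$x{\left(-29 \right)} + 3727 = - 29 \left(-4 - 29\right) + 3727 = \left(-29\right) \left(-33\right) + 3727 = 957 + 3727 = 4684$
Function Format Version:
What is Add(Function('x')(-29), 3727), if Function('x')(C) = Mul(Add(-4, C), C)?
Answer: 4684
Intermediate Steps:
Function('x')(C) = Mul(C, Add(-4, C))
Add(Function('x')(-29), 3727) = Add(Mul(-29, Add(-4, -29)), 3727) = Add(Mul(-29, -33), 3727) = Add(957, 3727) = 4684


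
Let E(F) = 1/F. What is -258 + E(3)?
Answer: -773/3 ≈ -257.67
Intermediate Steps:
-258 + E(3) = -258 + 1/3 = -258 + ⅓ = -773/3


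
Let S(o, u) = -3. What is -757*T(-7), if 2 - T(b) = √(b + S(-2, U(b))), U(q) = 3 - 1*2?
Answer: -1514 + 757*I*√10 ≈ -1514.0 + 2393.8*I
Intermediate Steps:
U(q) = 1 (U(q) = 3 - 2 = 1)
T(b) = 2 - √(-3 + b) (T(b) = 2 - √(b - 3) = 2 - √(-3 + b))
-757*T(-7) = -757*(2 - √(-3 - 7)) = -757*(2 - √(-10)) = -757*(2 - I*√10) = -1514 + 757*I*√10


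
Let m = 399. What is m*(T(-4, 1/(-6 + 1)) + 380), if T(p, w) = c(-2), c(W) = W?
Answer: 150822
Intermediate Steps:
T(p, w) = -2
m*(T(-4, 1/(-6 + 1)) + 380) = 399*(-2 + 380) = 399*378 = 150822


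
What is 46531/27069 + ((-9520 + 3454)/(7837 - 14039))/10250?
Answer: 30185338123/17559080250 ≈ 1.7191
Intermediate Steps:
46531/27069 + ((-9520 + 3454)/(7837 - 14039))/10250 = 46531*(1/27069) - 6066/(-6202)*(1/10250) = 46531/27069 - 6066*(-1/6202)*(1/10250) = 46531/27069 + (3033/3101)*(1/10250) = 46531/27069 + 3033/31785250 = 30185338123/17559080250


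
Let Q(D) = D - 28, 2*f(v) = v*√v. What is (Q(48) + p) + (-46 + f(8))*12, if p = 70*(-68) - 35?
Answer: -5327 + 96*√2 ≈ -5191.2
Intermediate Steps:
f(v) = v^(3/2)/2 (f(v) = (v*√v)/2 = v^(3/2)/2)
Q(D) = -28 + D
p = -4795 (p = -4760 - 35 = -4795)
(Q(48) + p) + (-46 + f(8))*12 = ((-28 + 48) - 4795) + (-46 + 8^(3/2)/2)*12 = (20 - 4795) + (-46 + (16*√2)/2)*12 = -4775 + (-46 + 8*√2)*12 = -4775 + (-552 + 96*√2) = -5327 + 96*√2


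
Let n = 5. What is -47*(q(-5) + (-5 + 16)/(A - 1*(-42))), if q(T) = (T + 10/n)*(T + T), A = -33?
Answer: -13207/9 ≈ -1467.4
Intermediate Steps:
q(T) = 2*T*(2 + T) (q(T) = (T + 10/5)*(T + T) = (T + 10*(⅕))*(2*T) = (T + 2)*(2*T) = (2 + T)*(2*T) = 2*T*(2 + T))
-47*(q(-5) + (-5 + 16)/(A - 1*(-42))) = -47*(2*(-5)*(2 - 5) + (-5 + 16)/(-33 - 1*(-42))) = -47*(2*(-5)*(-3) + 11/(-33 + 42)) = -47*(30 + 11/9) = -47*281/9 = -13207/9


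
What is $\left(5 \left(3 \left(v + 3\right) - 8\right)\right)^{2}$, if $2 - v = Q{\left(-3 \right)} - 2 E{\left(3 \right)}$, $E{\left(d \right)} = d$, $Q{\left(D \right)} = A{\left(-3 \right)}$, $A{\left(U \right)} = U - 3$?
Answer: $46225$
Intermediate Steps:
$A{\left(U \right)} = -3 + U$
$Q{\left(D \right)} = -6$ ($Q{\left(D \right)} = -3 - 3 = -6$)
$v = 14$ ($v = 2 - \left(-6 - 6\right) = 2 - -12 = 2 + 12 = 14$)
$\left(5 \left(3 \left(v + 3\right) - 8\right)\right)^{2} = \left(5 \left(3 \left(14 + 3\right) - 8\right)\right)^{2} = \left(5 \left(3 \cdot 17 - 8\right)\right)^{2} = \left(5 \left(51 - 8\right)\right)^{2} = \left(5 \cdot 43\right)^{2} = 215^{2} = 46225$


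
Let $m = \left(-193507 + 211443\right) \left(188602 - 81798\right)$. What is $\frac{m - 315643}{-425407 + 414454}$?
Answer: $- \frac{1915320901}{10953} \approx -1.7487 \cdot 10^{5}$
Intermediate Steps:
$m = 1915636544$ ($m = 17936 \cdot 106804 = 1915636544$)
$\frac{m - 315643}{-425407 + 414454} = \frac{1915636544 - 315643}{-425407 + 414454} = \frac{1915320901}{-10953} = 1915320901 \left(- \frac{1}{10953}\right) = - \frac{1915320901}{10953}$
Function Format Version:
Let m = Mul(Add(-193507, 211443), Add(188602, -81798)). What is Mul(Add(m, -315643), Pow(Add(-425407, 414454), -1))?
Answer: Rational(-1915320901, 10953) ≈ -1.7487e+5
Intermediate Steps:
m = 1915636544 (m = Mul(17936, 106804) = 1915636544)
Mul(Add(m, -315643), Pow(Add(-425407, 414454), -1)) = Mul(Add(1915636544, -315643), Pow(Add(-425407, 414454), -1)) = Mul(1915320901, Pow(-10953, -1)) = Mul(1915320901, Rational(-1, 10953)) = Rational(-1915320901, 10953)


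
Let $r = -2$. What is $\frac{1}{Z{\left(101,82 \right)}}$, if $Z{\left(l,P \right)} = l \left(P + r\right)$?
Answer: $\frac{1}{8080} \approx 0.00012376$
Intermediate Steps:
$Z{\left(l,P \right)} = l \left(-2 + P\right)$ ($Z{\left(l,P \right)} = l \left(P - 2\right) = l \left(-2 + P\right)$)
$\frac{1}{Z{\left(101,82 \right)}} = \frac{1}{101 \left(-2 + 82\right)} = \frac{1}{101 \cdot 80} = \frac{1}{8080}$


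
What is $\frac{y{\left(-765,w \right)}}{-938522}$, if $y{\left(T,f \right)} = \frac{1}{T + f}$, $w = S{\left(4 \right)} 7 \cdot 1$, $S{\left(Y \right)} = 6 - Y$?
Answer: $\frac{1}{704830022} \approx 1.4188 \cdot 10^{-9}$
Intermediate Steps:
$w = 14$ ($w = \left(6 - 4\right) 7 \cdot 1 = 2 \cdot 7 \cdot 1 = 14 \cdot 1 = 14$)
$\frac{y{\left(-765,w \right)}}{-938522} = \frac{1}{\left(-765 + 14\right) \left(-938522\right)} = \frac{1}{-751} \left(- \frac{1}{938522}\right) = \left(- \frac{1}{751}\right) \left(- \frac{1}{938522}\right) = \frac{1}{704830022}$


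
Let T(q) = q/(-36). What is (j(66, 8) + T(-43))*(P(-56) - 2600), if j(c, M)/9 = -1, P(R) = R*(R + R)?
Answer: -28662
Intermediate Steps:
P(R) = 2*R² (P(R) = R*(2*R) = 2*R²)
T(q) = -q/36 (T(q) = q*(-1/36) = -q/36)
j(c, M) = -9 (j(c, M) = 9*(-1) = -9)
(j(66, 8) + T(-43))*(P(-56) - 2600) = (-9 - 1/36*(-43))*(2*(-56)² - 2600) = (-9 + 43/36)*(2*3136 - 2600) = -281*(6272 - 2600)/36 = -281/36*3672 = -28662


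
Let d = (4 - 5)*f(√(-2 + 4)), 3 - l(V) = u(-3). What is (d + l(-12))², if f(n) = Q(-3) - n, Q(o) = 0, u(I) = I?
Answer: (6 + √2)² ≈ 54.971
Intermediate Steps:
l(V) = 6 (l(V) = 3 - 1*(-3) = 3 + 3 = 6)
f(n) = -n (f(n) = 0 - n = -n)
d = √2 (d = (4 - 5)*(-√(-2 + 4)) = -(-1)*√2 = √2 ≈ 1.4142)
(d + l(-12))² = (√2 + 6)² = (6 + √2)²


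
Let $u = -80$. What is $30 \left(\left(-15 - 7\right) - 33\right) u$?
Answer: $132000$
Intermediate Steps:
$30 \left(\left(-15 - 7\right) - 33\right) u = 30 \left(\left(-15 - 7\right) - 33\right) \left(-80\right) = 30 \left(-22 - 33\right) \left(-80\right) = 30 \left(-55\right) \left(-80\right) = \left(-1650\right) \left(-80\right) = 132000$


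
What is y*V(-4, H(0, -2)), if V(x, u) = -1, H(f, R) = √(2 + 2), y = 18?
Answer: -18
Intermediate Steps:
H(f, R) = 2 (H(f, R) = √4 = 2)
y*V(-4, H(0, -2)) = 18*(-1) = -18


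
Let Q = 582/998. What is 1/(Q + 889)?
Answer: 499/443902 ≈ 0.0011241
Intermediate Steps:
Q = 291/499 (Q = 582*(1/998) = 291/499 ≈ 0.58317)
1/(Q + 889) = 1/(291/499 + 889) = 1/(443902/499) = 499/443902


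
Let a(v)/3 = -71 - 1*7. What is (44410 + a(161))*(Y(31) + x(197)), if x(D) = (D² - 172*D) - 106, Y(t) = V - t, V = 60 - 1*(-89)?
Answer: 218096912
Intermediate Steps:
V = 149 (V = 60 + 89 = 149)
Y(t) = 149 - t
a(v) = -234 (a(v) = 3*(-71 - 1*7) = 3*(-71 - 7) = 3*(-78) = -234)
x(D) = -106 + D² - 172*D
(44410 + a(161))*(Y(31) + x(197)) = (44410 - 234)*((149 - 1*31) + (-106 + 197² - 172*197)) = 44176*((149 - 31) + (-106 + 38809 - 33884)) = 44176*(118 + 4819) = 44176*4937 = 218096912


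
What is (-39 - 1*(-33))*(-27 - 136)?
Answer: 978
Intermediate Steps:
(-39 - 1*(-33))*(-27 - 136) = (-39 + 33)*(-163) = -6*(-163) = 978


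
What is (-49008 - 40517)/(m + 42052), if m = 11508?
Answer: -17905/10712 ≈ -1.6715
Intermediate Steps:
(-49008 - 40517)/(m + 42052) = (-49008 - 40517)/(11508 + 42052) = -89525/53560 = -89525*1/53560 = -17905/10712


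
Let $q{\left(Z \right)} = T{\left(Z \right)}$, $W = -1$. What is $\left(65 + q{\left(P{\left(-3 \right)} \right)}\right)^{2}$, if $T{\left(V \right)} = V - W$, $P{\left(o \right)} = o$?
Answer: $3969$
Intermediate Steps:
$T{\left(V \right)} = 1 + V$ ($T{\left(V \right)} = V - -1 = V + 1 = 1 + V$)
$q{\left(Z \right)} = 1 + Z$
$\left(65 + q{\left(P{\left(-3 \right)} \right)}\right)^{2} = \left(65 + \left(1 - 3\right)\right)^{2} = \left(65 - 2\right)^{2} = 63^{2} = 3969$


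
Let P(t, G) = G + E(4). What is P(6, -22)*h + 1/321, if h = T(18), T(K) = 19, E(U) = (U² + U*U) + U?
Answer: 85387/321 ≈ 266.00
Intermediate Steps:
E(U) = U + 2*U² (E(U) = (U² + U²) + U = 2*U² + U = U + 2*U²)
h = 19
P(t, G) = 36 + G (P(t, G) = G + 4*(1 + 2*4) = G + 4*(1 + 8) = G + 4*9 = G + 36 = 36 + G)
P(6, -22)*h + 1/321 = (36 - 22)*19 + 1/321 = 14*19 + 1/321 = 266 + 1/321 = 85387/321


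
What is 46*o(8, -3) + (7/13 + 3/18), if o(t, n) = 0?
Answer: 55/78 ≈ 0.70513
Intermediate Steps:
46*o(8, -3) + (7/13 + 3/18) = 46*0 + (7/13 + 3/18) = 0 + (7*(1/13) + 3*(1/18)) = 0 + (7/13 + ⅙) = 0 + 55/78 = 55/78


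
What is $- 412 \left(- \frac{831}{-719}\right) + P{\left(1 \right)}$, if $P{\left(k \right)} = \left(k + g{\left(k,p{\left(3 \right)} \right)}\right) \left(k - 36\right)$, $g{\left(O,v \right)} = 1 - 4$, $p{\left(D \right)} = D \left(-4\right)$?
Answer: $- \frac{292042}{719} \approx -406.18$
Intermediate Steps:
$p{\left(D \right)} = - 4 D$
$g{\left(O,v \right)} = -3$ ($g{\left(O,v \right)} = 1 - 4 = -3$)
$P{\left(k \right)} = \left(-36 + k\right) \left(-3 + k\right)$ ($P{\left(k \right)} = \left(k - 3\right) \left(k - 36\right) = \left(-3 + k\right) \left(-36 + k\right) = \left(-36 + k\right) \left(-3 + k\right)$)
$- 412 \left(- \frac{831}{-719}\right) + P{\left(1 \right)} = - 412 \left(- \frac{831}{-719}\right) + \left(108 + 1^{2} - 39\right) = - 412 \left(\left(-831\right) \left(- \frac{1}{719}\right)\right) + \left(108 + 1 - 39\right) = \left(-412\right) \frac{831}{719} + 70 = - \frac{342372}{719} + 70 = - \frac{292042}{719}$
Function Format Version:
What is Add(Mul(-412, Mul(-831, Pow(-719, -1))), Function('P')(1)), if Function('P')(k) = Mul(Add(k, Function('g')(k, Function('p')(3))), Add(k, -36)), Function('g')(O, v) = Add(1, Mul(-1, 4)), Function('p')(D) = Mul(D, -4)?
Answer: Rational(-292042, 719) ≈ -406.18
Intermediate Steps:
Function('p')(D) = Mul(-4, D)
Function('g')(O, v) = -3 (Function('g')(O, v) = Add(1, -4) = -3)
Function('P')(k) = Mul(Add(-36, k), Add(-3, k)) (Function('P')(k) = Mul(Add(k, -3), Add(k, -36)) = Mul(Add(-3, k), Add(-36, k)) = Mul(Add(-36, k), Add(-3, k)))
Add(Mul(-412, Mul(-831, Pow(-719, -1))), Function('P')(1)) = Add(Mul(-412, Mul(-831, Pow(-719, -1))), Add(108, Pow(1, 2), Mul(-39, 1))) = Add(Mul(-412, Mul(-831, Rational(-1, 719))), Add(108, 1, -39)) = Add(Mul(-412, Rational(831, 719)), 70) = Add(Rational(-342372, 719), 70) = Rational(-292042, 719)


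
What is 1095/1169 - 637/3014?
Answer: 2555677/3523366 ≈ 0.72535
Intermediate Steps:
1095/1169 - 637/3014 = 2555677/3523366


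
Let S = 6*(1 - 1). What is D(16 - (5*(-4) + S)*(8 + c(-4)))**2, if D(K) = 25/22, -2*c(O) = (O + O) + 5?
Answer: 625/484 ≈ 1.2913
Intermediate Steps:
S = 0 (S = 6*0 = 0)
c(O) = -5/2 - O (c(O) = -((O + O) + 5)/2 = -(2*O + 5)/2 = -(5 + 2*O)/2 = -5/2 - O)
D(K) = 25/22 (D(K) = 25*(1/22) = 25/22)
D(16 - (5*(-4) + S)*(8 + c(-4)))**2 = (25/22)**2 = 625/484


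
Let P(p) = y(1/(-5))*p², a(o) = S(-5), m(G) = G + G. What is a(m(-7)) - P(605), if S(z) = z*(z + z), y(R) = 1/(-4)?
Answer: 366225/4 ≈ 91556.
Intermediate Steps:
y(R) = -¼
m(G) = 2*G
S(z) = 2*z² (S(z) = z*(2*z) = 2*z²)
a(o) = 50 (a(o) = 2*(-5)² = 2*25 = 50)
P(p) = -p²/4
a(m(-7)) - P(605) = 50 - (-1)*605²/4 = 50 - (-1)*366025/4 = 50 - 1*(-366025/4) = 50 + 366025/4 = 366225/4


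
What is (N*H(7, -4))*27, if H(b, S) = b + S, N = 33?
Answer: 2673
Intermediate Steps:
H(b, S) = S + b
(N*H(7, -4))*27 = (33*(-4 + 7))*27 = (33*3)*27 = 99*27 = 2673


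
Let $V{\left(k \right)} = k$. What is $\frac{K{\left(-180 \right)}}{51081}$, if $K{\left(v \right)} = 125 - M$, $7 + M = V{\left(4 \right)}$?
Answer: $\frac{128}{51081} \approx 0.0025058$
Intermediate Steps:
$M = -3$ ($M = -7 + 4 = -3$)
$K{\left(v \right)} = 128$ ($K{\left(v \right)} = 125 - -3 = 125 + 3 = 128$)
$\frac{K{\left(-180 \right)}}{51081} = \frac{128}{51081}$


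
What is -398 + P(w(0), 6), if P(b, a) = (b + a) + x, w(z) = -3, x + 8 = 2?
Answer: -401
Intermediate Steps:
x = -6 (x = -8 + 2 = -6)
P(b, a) = -6 + a + b (P(b, a) = (b + a) - 6 = (a + b) - 6 = -6 + a + b)
-398 + P(w(0), 6) = -398 + (-6 + 6 - 3) = -398 - 3 = -401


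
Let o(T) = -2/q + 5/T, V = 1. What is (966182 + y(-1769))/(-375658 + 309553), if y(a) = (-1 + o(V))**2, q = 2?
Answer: -966191/66105 ≈ -14.616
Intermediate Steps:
o(T) = -1 + 5/T (o(T) = -2/2 + 5/T = -2*1/2 + 5/T = -1 + 5/T)
y(a) = 9 (y(a) = (-1 + (5 - 1*1)/1)**2 = (-1 + 1*(5 - 1))**2 = (-1 + 1*4)**2 = (-1 + 4)**2 = 3**2 = 9)
(966182 + y(-1769))/(-375658 + 309553) = (966182 + 9)/(-375658 + 309553) = 966191/(-66105) = 966191*(-1/66105) = -966191/66105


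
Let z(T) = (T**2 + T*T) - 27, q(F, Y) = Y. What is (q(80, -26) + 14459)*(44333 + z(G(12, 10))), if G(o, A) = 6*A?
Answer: 743386098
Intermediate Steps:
z(T) = -27 + 2*T**2 (z(T) = (T**2 + T**2) - 27 = 2*T**2 - 27 = -27 + 2*T**2)
(q(80, -26) + 14459)*(44333 + z(G(12, 10))) = (-26 + 14459)*(44333 + (-27 + 2*(6*10)**2)) = 14433*(44333 + (-27 + 2*60**2)) = 14433*(44333 + (-27 + 2*3600)) = 14433*(44333 + (-27 + 7200)) = 14433*(44333 + 7173) = 14433*51506 = 743386098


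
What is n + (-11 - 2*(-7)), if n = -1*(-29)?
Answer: 32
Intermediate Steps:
n = 29
n + (-11 - 2*(-7)) = 29 + (-11 - 2*(-7)) = 29 + (-11 + 14) = 29 + 3 = 32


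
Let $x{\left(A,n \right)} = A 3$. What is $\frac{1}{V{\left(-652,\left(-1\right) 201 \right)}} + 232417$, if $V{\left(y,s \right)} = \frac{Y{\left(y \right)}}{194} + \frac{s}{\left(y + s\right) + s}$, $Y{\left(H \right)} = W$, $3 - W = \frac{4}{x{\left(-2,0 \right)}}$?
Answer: $\frac{7470965405}{32144} \approx 2.3242 \cdot 10^{5}$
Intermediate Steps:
$x{\left(A,n \right)} = 3 A$
$W = \frac{11}{3}$ ($W = 3 - \frac{4}{3 \left(-2\right)} = 3 - \frac{4}{-6} = 3 - 4 \left(- \frac{1}{6}\right) = 3 - - \frac{2}{3} = 3 + \frac{2}{3} = \frac{11}{3} \approx 3.6667$)
$Y{\left(H \right)} = \frac{11}{3}$
$V{\left(y,s \right)} = \frac{11}{582} + \frac{s}{y + 2 s}$ ($V{\left(y,s \right)} = \frac{11}{3 \cdot 194} + \frac{s}{\left(y + s\right) + s} = \frac{11}{3} \cdot \frac{1}{194} + \frac{s}{\left(s + y\right) + s} = \frac{11}{582} + \frac{s}{y + 2 s}$)
$\frac{1}{V{\left(-652,\left(-1\right) 201 \right)}} + 232417 = \frac{1}{\frac{1}{582} \frac{1}{-652 + 2 \left(\left(-1\right) 201\right)} \left(11 \left(-652\right) + 604 \left(\left(-1\right) 201\right)\right)} + 232417 = \frac{1}{\frac{1}{582} \frac{1}{-652 + 2 \left(-201\right)} \left(-7172 + 604 \left(-201\right)\right)} + 232417 = \frac{1}{\frac{1}{582} \frac{1}{-652 - 402} \left(-7172 - 121404\right)} + 232417 = \frac{1}{\frac{1}{582} \frac{1}{-1054} \left(-128576\right)} + 232417 = \frac{1}{\frac{1}{582} \left(- \frac{1}{1054}\right) \left(-128576\right)} + 232417 = \frac{1}{\frac{32144}{153357}} + 232417 = \frac{153357}{32144} + 232417 = \frac{7470965405}{32144}$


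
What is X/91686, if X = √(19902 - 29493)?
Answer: I*√9591/91686 ≈ 0.0010681*I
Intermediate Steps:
X = I*√9591 (X = √(-9591) = I*√9591 ≈ 97.934*I)
X/91686 = (I*√9591)/91686 = (I*√9591)*(1/91686) = I*√9591/91686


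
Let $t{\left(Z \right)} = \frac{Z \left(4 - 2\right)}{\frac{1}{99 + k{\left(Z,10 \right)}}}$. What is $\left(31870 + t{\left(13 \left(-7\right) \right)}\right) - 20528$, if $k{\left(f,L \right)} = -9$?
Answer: $-5038$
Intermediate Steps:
$t{\left(Z \right)} = 180 Z$ ($t{\left(Z \right)} = \frac{Z \left(4 - 2\right)}{\frac{1}{99 - 9}} = \frac{Z 2}{\frac{1}{90}} = 2 Z \frac{1}{\frac{1}{90}} = 2 Z 90 = 180 Z$)
$\left(31870 + t{\left(13 \left(-7\right) \right)}\right) - 20528 = \left(31870 + 180 \cdot 13 \left(-7\right)\right) - 20528 = \left(31870 + 180 \left(-91\right)\right) - 20528 = \left(31870 - 16380\right) - 20528 = 15490 - 20528 = -5038$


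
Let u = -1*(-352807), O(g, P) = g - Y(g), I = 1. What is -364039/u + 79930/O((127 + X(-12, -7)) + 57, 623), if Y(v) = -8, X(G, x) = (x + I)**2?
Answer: 1081417793/3093846 ≈ 349.54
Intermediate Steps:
X(G, x) = (1 + x)**2 (X(G, x) = (x + 1)**2 = (1 + x)**2)
O(g, P) = 8 + g (O(g, P) = g - 1*(-8) = g + 8 = 8 + g)
u = 352807
-364039/u + 79930/O((127 + X(-12, -7)) + 57, 623) = -364039/352807 + 79930/(8 + ((127 + (1 - 7)**2) + 57)) = -364039*1/352807 + 79930/(8 + ((127 + (-6)**2) + 57)) = -28003/27139 + 79930/(8 + ((127 + 36) + 57)) = -28003/27139 + 79930/(8 + (163 + 57)) = -28003/27139 + 79930/(8 + 220) = -28003/27139 + 79930/228 = -28003/27139 + 79930*(1/228) = -28003/27139 + 39965/114 = 1081417793/3093846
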